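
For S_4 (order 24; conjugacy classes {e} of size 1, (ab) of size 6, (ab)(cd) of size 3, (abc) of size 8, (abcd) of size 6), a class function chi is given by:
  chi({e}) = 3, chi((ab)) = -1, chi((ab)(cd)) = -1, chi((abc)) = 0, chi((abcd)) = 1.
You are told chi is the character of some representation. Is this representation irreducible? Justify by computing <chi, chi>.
Irreducible: <chi, chi> = 1.

Reasoning: <chi, chi> = (1/|G|) sum_C |C| * |chi(C)|^2 = (1/24)[1*|3|^2 + 6*|-1|^2 + 3*|-1|^2 + 8*|0|^2 + 6*|1|^2]
  = (1/24)[(9) + (6) + (3) + (0) + (6)] = 24/24 = 1.
A character is irreducible iff <chi, chi> = 1, so this representation is irreducible.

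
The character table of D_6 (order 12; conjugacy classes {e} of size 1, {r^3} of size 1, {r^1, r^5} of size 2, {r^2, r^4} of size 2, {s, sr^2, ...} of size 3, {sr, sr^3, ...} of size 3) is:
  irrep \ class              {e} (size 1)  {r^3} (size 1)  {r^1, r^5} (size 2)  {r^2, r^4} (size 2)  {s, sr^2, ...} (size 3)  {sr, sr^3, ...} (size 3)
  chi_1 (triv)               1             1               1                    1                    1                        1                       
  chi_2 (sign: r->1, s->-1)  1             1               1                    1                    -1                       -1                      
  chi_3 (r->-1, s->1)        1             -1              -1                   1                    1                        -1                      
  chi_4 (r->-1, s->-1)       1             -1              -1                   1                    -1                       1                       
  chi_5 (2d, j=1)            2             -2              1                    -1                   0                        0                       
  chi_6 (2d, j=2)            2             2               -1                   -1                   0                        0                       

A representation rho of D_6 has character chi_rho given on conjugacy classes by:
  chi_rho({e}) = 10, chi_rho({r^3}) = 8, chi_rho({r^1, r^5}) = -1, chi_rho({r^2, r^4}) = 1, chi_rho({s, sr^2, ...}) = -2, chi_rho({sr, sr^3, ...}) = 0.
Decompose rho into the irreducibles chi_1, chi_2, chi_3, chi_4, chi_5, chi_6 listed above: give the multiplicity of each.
Multiplicities: chi_1: 1, chi_2: 2, chi_3: 0, chi_4: 1, chi_5: 0, chi_6: 3.

Reasoning: Use <chi_rho, chi> = (1/|G|) sum_C |C| * chi_rho(C) * conj(chi(C)) with |G| = 12 for each irreducible chi in the table:
  <chi_rho, chi_1> = (1/12)[1*(10)*conj(1) + 1*(8)*conj(1) + 2*(-1)*conj(1) + 2*(1)*conj(1) + 3*(-2)*conj(1) + 3*(0)*conj(1)]
      = (1/12)[(10) + (8) + (-2) + (2) + (-6) + (0)] = 12/12 = 1
  <chi_rho, chi_2> = (1/12)[1*(10)*conj(1) + 1*(8)*conj(1) + 2*(-1)*conj(1) + 2*(1)*conj(1) + 3*(-2)*conj(-1) + 3*(0)*conj(-1)]
      = (1/12)[(10) + (8) + (-2) + (2) + (6) + (0)] = 24/12 = 2
  <chi_rho, chi_3> = (1/12)[1*(10)*conj(1) + 1*(8)*conj(-1) + 2*(-1)*conj(-1) + 2*(1)*conj(1) + 3*(-2)*conj(1) + 3*(0)*conj(-1)]
      = (1/12)[(10) + (-8) + (2) + (2) + (-6) + (0)] = 0/12 = 0
  <chi_rho, chi_4> = (1/12)[1*(10)*conj(1) + 1*(8)*conj(-1) + 2*(-1)*conj(-1) + 2*(1)*conj(1) + 3*(-2)*conj(-1) + 3*(0)*conj(1)]
      = (1/12)[(10) + (-8) + (2) + (2) + (6) + (0)] = 12/12 = 1
  <chi_rho, chi_5> = (1/12)[1*(10)*conj(2) + 1*(8)*conj(-2) + 2*(-1)*conj(1) + 2*(1)*conj(-1) + 3*(-2)*conj(0) + 3*(0)*conj(0)]
      = (1/12)[(20) + (-16) + (-2) + (-2) + (0) + (0)] = 0/12 = 0
  <chi_rho, chi_6> = (1/12)[1*(10)*conj(2) + 1*(8)*conj(2) + 2*(-1)*conj(-1) + 2*(1)*conj(-1) + 3*(-2)*conj(0) + 3*(0)*conj(0)]
      = (1/12)[(20) + (16) + (2) + (-2) + (0) + (0)] = 36/12 = 3
Dimension check: dim(rho) = sum (mult * dim) = 1*1 + 2*1 + 0*1 + 1*1 + 0*2 + 3*2 = 10 = chi_rho(e) = 10.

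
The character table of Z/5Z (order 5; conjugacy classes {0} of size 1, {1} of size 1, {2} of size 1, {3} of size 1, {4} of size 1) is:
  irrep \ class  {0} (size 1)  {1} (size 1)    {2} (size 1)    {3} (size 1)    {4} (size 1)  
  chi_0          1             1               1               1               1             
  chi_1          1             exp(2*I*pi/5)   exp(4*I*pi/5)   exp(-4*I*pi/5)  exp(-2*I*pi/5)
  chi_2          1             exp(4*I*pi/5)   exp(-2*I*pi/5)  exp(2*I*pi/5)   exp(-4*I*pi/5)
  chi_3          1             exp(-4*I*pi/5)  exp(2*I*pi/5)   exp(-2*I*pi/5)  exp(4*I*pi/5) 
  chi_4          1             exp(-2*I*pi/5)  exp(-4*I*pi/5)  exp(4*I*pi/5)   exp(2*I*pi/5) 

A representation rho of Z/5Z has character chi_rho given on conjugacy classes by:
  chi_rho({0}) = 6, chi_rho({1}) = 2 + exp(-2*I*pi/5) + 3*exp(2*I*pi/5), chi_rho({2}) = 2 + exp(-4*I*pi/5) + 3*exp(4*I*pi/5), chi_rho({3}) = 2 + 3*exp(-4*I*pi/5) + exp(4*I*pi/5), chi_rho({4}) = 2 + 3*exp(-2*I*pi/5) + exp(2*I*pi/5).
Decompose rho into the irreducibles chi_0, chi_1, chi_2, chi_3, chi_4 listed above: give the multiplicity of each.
Multiplicities: chi_0: 2, chi_1: 3, chi_2: 0, chi_3: 0, chi_4: 1.

Proof sketch: Use <chi_rho, chi> = (1/|G|) sum_C |C| * chi_rho(C) * conj(chi(C)) with |G| = 5 for each irreducible chi in the table:
  <chi_rho, chi_0> = (1/5)[1*(6)*conj(1) + 1*(2 + exp(-2*I*pi/5) + 3*exp(2*I*pi/5))*conj(1) + 1*(2 + exp(-4*I*pi/5) + 3*exp(4*I*pi/5))*conj(1) + 1*(2 + 3*exp(-4*I*pi/5) + exp(4*I*pi/5))*conj(1) + 1*(2 + 3*exp(-2*I*pi/5) + exp(2*I*pi/5))*conj(1)]
      = (1/5)[(6) + (2 + exp(-2*I*pi/5) + 3*exp(2*I*pi/5)) + (2 + exp(-4*I*pi/5) + 3*exp(4*I*pi/5)) + (2 + 3*exp(-4*I*pi/5) + exp(4*I*pi/5)) + (2 + 3*exp(-2*I*pi/5) + exp(2*I*pi/5))] = 10/5 = 2
  <chi_rho, chi_1> = (1/5)[1*(6)*conj(1) + 1*(2 + exp(-2*I*pi/5) + 3*exp(2*I*pi/5))*conj(exp(2*I*pi/5)) + 1*(2 + exp(-4*I*pi/5) + 3*exp(4*I*pi/5))*conj(exp(4*I*pi/5)) + 1*(2 + 3*exp(-4*I*pi/5) + exp(4*I*pi/5))*conj(exp(-4*I*pi/5)) + 1*(2 + 3*exp(-2*I*pi/5) + exp(2*I*pi/5))*conj(exp(-2*I*pi/5))]
      = (1/5)[(6) + (3 + 2*exp(-2*I*pi/5) + exp(-4*I*pi/5)) + (3 + 2*exp(-4*I*pi/5) + exp(2*I*pi/5)) + (3 + exp(-2*I*pi/5) + 2*exp(4*I*pi/5)) + (3 + exp(4*I*pi/5) + 2*exp(2*I*pi/5))] = 15/5 = 3
  <chi_rho, chi_2> = (1/5)[1*(6)*conj(1) + 1*(2 + exp(-2*I*pi/5) + 3*exp(2*I*pi/5))*conj(exp(4*I*pi/5)) + 1*(2 + exp(-4*I*pi/5) + 3*exp(4*I*pi/5))*conj(exp(-2*I*pi/5)) + 1*(2 + 3*exp(-4*I*pi/5) + exp(4*I*pi/5))*conj(exp(2*I*pi/5)) + 1*(2 + 3*exp(-2*I*pi/5) + exp(2*I*pi/5))*conj(exp(-4*I*pi/5))]
      = (1/5)[(6) + (3*exp(-2*I*pi/5) + 2*exp(-4*I*pi/5) + exp(4*I*pi/5)) + (3*exp(-4*I*pi/5) + exp(-2*I*pi/5) + 2*exp(2*I*pi/5)) + (2*exp(-2*I*pi/5) + exp(2*I*pi/5) + 3*exp(4*I*pi/5)) + (exp(-4*I*pi/5) + 2*exp(4*I*pi/5) + 3*exp(2*I*pi/5))] = 0/5 = 0
  <chi_rho, chi_3> = (1/5)[1*(6)*conj(1) + 1*(2 + exp(-2*I*pi/5) + 3*exp(2*I*pi/5))*conj(exp(-4*I*pi/5)) + 1*(2 + exp(-4*I*pi/5) + 3*exp(4*I*pi/5))*conj(exp(2*I*pi/5)) + 1*(2 + 3*exp(-4*I*pi/5) + exp(4*I*pi/5))*conj(exp(-2*I*pi/5)) + 1*(2 + 3*exp(-2*I*pi/5) + exp(2*I*pi/5))*conj(exp(4*I*pi/5))]
      = (1/5)[(6) + (3*exp(-4*I*pi/5) + exp(2*I*pi/5) + 2*exp(4*I*pi/5)) + (2*exp(-2*I*pi/5) + exp(4*I*pi/5) + 3*exp(2*I*pi/5)) + (3*exp(-2*I*pi/5) + exp(-4*I*pi/5) + 2*exp(2*I*pi/5)) + (2*exp(-4*I*pi/5) + exp(-2*I*pi/5) + 3*exp(4*I*pi/5))] = 0/5 = 0
  <chi_rho, chi_4> = (1/5)[1*(6)*conj(1) + 1*(2 + exp(-2*I*pi/5) + 3*exp(2*I*pi/5))*conj(exp(-2*I*pi/5)) + 1*(2 + exp(-4*I*pi/5) + 3*exp(4*I*pi/5))*conj(exp(-4*I*pi/5)) + 1*(2 + 3*exp(-4*I*pi/5) + exp(4*I*pi/5))*conj(exp(4*I*pi/5)) + 1*(2 + 3*exp(-2*I*pi/5) + exp(2*I*pi/5))*conj(exp(2*I*pi/5))]
      = (1/5)[(6) + (1 + 3*exp(4*I*pi/5) + 2*exp(2*I*pi/5)) + (1 + 3*exp(-2*I*pi/5) + 2*exp(4*I*pi/5)) + (1 + 2*exp(-4*I*pi/5) + 3*exp(2*I*pi/5)) + (1 + 2*exp(-2*I*pi/5) + 3*exp(-4*I*pi/5))] = 5/5 = 1
(Exp terms are combined using exp(i*s)*conj(exp(i*t)) = exp(i*(s-t)), and sums of them are collapsed using the identity that for every m > 1 the m distinct m-th roots of unity sum to 0, e.g. 1 + exp(2*I*pi/3) + exp(-2*I*pi/3) = 0.)
Dimension check: dim(rho) = sum (mult * dim) = 2*1 + 3*1 + 0*1 + 0*1 + 1*1 = 6 = chi_rho(e) = 6.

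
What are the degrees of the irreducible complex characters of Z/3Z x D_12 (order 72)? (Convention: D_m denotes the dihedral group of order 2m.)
Dimensions: 1, 1, 1, 1, 1, 1, 1, 1, 1, 1, 1, 1, 2, 2, 2, 2, 2, 2, 2, 2, 2, 2, 2, 2, 2, 2, 2

Reasoning: There are 27 irreducibles (= number of conjugacy classes). Their dimensions d_i satisfy sum d_i^2 = |G| = 72: 1 + 1 + 1 + 1 + 1 + 1 + 1 + 1 + 1 + 1 + 1 + 1 + 4 + 4 + 4 + 4 + 4 + 4 + 4 + 4 + 4 + 4 + 4 + 4 + 4 + 4 + 4 = 72. (For the product with Z/3Z: each of the 3 1-dim characters of Z/3Z tensors with each irrep of D_12, giving 3 copies of each D_12-dimension.)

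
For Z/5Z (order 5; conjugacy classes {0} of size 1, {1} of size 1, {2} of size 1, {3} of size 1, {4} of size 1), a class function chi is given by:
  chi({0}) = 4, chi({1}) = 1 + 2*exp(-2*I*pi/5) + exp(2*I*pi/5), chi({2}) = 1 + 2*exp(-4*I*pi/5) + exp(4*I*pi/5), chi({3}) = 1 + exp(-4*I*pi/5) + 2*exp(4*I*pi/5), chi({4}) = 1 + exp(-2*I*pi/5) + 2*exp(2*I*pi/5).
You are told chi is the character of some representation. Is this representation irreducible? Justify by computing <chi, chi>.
Not irreducible (reducible): <chi, chi> = 6 > 1.

Justification: <chi, chi> = (1/|G|) sum_C |C| * |chi(C)|^2 = (1/5)[1*|4|^2 + 1*|1 + 2*exp(-2*I*pi/5) + exp(2*I*pi/5)|^2 + 1*|1 + 2*exp(-4*I*pi/5) + exp(4*I*pi/5)|^2 + 1*|1 + exp(-4*I*pi/5) + 2*exp(4*I*pi/5)|^2 + 1*|1 + exp(-2*I*pi/5) + 2*exp(2*I*pi/5)|^2]
  = (1/5)[(16) + (6 + 3*exp(-2*I*pi/5) + 2*exp(-4*I*pi/5) + 2*exp(4*I*pi/5) + 3*exp(2*I*pi/5)) + (6 + 2*exp(-2*I*pi/5) + 3*exp(-4*I*pi/5) + 3*exp(4*I*pi/5) + 2*exp(2*I*pi/5)) + (6 + 2*exp(-2*I*pi/5) + 3*exp(-4*I*pi/5) + 3*exp(4*I*pi/5) + 2*exp(2*I*pi/5)) + (6 + 3*exp(-2*I*pi/5) + 2*exp(-4*I*pi/5) + 2*exp(4*I*pi/5) + 3*exp(2*I*pi/5))] = 30/5 = 6.
(Exp terms are combined using exp(i*s)*conj(exp(i*t)) = exp(i*(s-t)), and sums of them are collapsed using the identity that for every m > 1 the m distinct m-th roots of unity sum to 0, e.g. 1 + exp(2*I*pi/3) + exp(-2*I*pi/3) = 0.)
A character is irreducible iff <chi, chi> = 1, so this representation is reducible.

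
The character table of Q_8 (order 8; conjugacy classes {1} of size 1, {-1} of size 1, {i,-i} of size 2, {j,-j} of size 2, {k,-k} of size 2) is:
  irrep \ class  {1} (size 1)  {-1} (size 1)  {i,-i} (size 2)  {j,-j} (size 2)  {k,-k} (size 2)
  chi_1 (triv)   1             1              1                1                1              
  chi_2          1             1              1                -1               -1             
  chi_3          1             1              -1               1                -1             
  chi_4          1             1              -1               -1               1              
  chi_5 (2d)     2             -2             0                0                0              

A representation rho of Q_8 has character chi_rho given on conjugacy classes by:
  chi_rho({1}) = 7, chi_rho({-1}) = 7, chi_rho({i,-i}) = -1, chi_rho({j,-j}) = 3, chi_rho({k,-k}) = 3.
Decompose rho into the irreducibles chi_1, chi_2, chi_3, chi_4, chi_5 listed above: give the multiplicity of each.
Multiplicities: chi_1: 3, chi_2: 0, chi_3: 2, chi_4: 2, chi_5: 0.

Details: Use <chi_rho, chi> = (1/|G|) sum_C |C| * chi_rho(C) * conj(chi(C)) with |G| = 8 for each irreducible chi in the table:
  <chi_rho, chi_1> = (1/8)[1*(7)*conj(1) + 1*(7)*conj(1) + 2*(-1)*conj(1) + 2*(3)*conj(1) + 2*(3)*conj(1)]
      = (1/8)[(7) + (7) + (-2) + (6) + (6)] = 24/8 = 3
  <chi_rho, chi_2> = (1/8)[1*(7)*conj(1) + 1*(7)*conj(1) + 2*(-1)*conj(1) + 2*(3)*conj(-1) + 2*(3)*conj(-1)]
      = (1/8)[(7) + (7) + (-2) + (-6) + (-6)] = 0/8 = 0
  <chi_rho, chi_3> = (1/8)[1*(7)*conj(1) + 1*(7)*conj(1) + 2*(-1)*conj(-1) + 2*(3)*conj(1) + 2*(3)*conj(-1)]
      = (1/8)[(7) + (7) + (2) + (6) + (-6)] = 16/8 = 2
  <chi_rho, chi_4> = (1/8)[1*(7)*conj(1) + 1*(7)*conj(1) + 2*(-1)*conj(-1) + 2*(3)*conj(-1) + 2*(3)*conj(1)]
      = (1/8)[(7) + (7) + (2) + (-6) + (6)] = 16/8 = 2
  <chi_rho, chi_5> = (1/8)[1*(7)*conj(2) + 1*(7)*conj(-2) + 2*(-1)*conj(0) + 2*(3)*conj(0) + 2*(3)*conj(0)]
      = (1/8)[(14) + (-14) + (0) + (0) + (0)] = 0/8 = 0
Dimension check: dim(rho) = sum (mult * dim) = 3*1 + 0*1 + 2*1 + 2*1 + 0*2 = 7 = chi_rho(e) = 7.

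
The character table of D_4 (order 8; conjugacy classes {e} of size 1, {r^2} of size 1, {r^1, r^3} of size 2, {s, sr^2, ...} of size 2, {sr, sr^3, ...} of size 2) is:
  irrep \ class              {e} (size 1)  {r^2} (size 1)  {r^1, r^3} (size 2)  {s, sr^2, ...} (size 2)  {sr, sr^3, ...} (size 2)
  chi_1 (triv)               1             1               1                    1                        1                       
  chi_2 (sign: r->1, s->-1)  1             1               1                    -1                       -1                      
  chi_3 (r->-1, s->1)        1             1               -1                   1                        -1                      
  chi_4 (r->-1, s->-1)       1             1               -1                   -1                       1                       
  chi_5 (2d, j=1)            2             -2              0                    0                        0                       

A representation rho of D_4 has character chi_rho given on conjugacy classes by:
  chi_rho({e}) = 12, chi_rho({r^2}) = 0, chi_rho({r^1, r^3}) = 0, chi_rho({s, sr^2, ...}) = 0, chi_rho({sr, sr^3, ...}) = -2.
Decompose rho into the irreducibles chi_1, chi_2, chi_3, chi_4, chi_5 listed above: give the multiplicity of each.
Multiplicities: chi_1: 1, chi_2: 2, chi_3: 2, chi_4: 1, chi_5: 3.

Derivation: Use <chi_rho, chi> = (1/|G|) sum_C |C| * chi_rho(C) * conj(chi(C)) with |G| = 8 for each irreducible chi in the table:
  <chi_rho, chi_1> = (1/8)[1*(12)*conj(1) + 1*(0)*conj(1) + 2*(0)*conj(1) + 2*(0)*conj(1) + 2*(-2)*conj(1)]
      = (1/8)[(12) + (0) + (0) + (0) + (-4)] = 8/8 = 1
  <chi_rho, chi_2> = (1/8)[1*(12)*conj(1) + 1*(0)*conj(1) + 2*(0)*conj(1) + 2*(0)*conj(-1) + 2*(-2)*conj(-1)]
      = (1/8)[(12) + (0) + (0) + (0) + (4)] = 16/8 = 2
  <chi_rho, chi_3> = (1/8)[1*(12)*conj(1) + 1*(0)*conj(1) + 2*(0)*conj(-1) + 2*(0)*conj(1) + 2*(-2)*conj(-1)]
      = (1/8)[(12) + (0) + (0) + (0) + (4)] = 16/8 = 2
  <chi_rho, chi_4> = (1/8)[1*(12)*conj(1) + 1*(0)*conj(1) + 2*(0)*conj(-1) + 2*(0)*conj(-1) + 2*(-2)*conj(1)]
      = (1/8)[(12) + (0) + (0) + (0) + (-4)] = 8/8 = 1
  <chi_rho, chi_5> = (1/8)[1*(12)*conj(2) + 1*(0)*conj(-2) + 2*(0)*conj(0) + 2*(0)*conj(0) + 2*(-2)*conj(0)]
      = (1/8)[(24) + (0) + (0) + (0) + (0)] = 24/8 = 3
Dimension check: dim(rho) = sum (mult * dim) = 1*1 + 2*1 + 2*1 + 1*1 + 3*2 = 12 = chi_rho(e) = 12.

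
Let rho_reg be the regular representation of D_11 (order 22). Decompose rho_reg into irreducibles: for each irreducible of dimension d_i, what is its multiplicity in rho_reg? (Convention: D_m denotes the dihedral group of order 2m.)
Each irreducible V_i of dimension d_i appears with multiplicity d_i, i.e. rho_reg = (direct sum over all irreducibles V_i) d_i V_i. The irreducible dimensions for D_11 are 1, 1, 2, 2, 2, 2, 2: 2 irreducibles of dimension 1, each with multiplicity 1; 5 irreducibles of dimension 2, each with multiplicity 2. Total dimension 2*1*1 + 5*2*2 = 22 = |G|.

Derivation: General theorem: in the regular representation of a finite group G, each irreducible appears with multiplicity equal to its dimension. Check: dim(rho_reg) = sum d_i^2 = 1 + 1 + 4 + 4 + 4 + 4 + 4 = 22 = |G|.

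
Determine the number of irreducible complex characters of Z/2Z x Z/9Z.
18

Argument: The number of irreducible complex representations of a finite group equals its number of conjugacy classes. Z/2Z x Z/9Z is abelian of order 18, so every element is its own conjugacy class: 18 classes, so Z/2Z x Z/9Z (order 18) has exactly 18 irreducible complex representations.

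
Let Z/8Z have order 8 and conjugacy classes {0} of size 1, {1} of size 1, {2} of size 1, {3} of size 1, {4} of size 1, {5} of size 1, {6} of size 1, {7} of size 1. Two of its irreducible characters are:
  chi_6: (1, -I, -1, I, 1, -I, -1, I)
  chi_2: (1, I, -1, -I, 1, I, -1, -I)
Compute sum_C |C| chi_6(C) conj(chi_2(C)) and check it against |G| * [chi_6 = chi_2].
Sum = 0; so <chi_6, chi_2> = 0 (distinct irreducibles are orthogonal).

Proof sketch: Compute term by term over conjugacy classes (|C| * chi_6(C) * conj(chi_2(C))):
  1*(1)*conj(1) + 1*(-I)*conj(I) + 1*(-1)*conj(-1) + 1*(I)*conj(-I) + 1*(1)*conj(1) + 1*(-I)*conj(I) + 1*(-1)*conj(-1) + 1*(I)*conj(-I)
  = (1) + (-1) + (1) + (-1) + (1) + (-1) + (1) + (-1)
  = 0.
(Exp terms are combined using exp(i*s)*conj(exp(i*t)) = exp(i*(s-t)), and sums of them are collapsed using the identity that for every m > 1 the m distinct m-th roots of unity sum to 0, e.g. 1 + exp(2*I*pi/3) + exp(-2*I*pi/3) = 0.)
Dividing by |G| = 8 gives 0/8 = 0, matching the row-orthogonality relation <chi_6, chi_2> = [chi_6 = chi_2].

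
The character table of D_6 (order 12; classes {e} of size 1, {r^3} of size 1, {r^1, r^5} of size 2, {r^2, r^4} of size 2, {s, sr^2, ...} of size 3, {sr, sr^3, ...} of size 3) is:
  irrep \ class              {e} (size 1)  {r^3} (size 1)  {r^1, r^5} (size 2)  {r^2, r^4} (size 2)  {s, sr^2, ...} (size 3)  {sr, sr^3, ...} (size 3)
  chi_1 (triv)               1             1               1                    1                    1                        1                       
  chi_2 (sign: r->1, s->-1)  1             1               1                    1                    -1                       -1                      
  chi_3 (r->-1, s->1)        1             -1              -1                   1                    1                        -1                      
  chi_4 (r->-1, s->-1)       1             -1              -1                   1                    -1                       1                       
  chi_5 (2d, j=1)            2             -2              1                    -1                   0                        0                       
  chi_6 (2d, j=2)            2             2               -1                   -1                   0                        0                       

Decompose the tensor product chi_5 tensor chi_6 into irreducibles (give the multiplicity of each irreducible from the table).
chi_5 tensor chi_6 = chi_3 + chi_4 + chi_5 (all other irreducibles have multiplicity 0).

Why: The character of a tensor product is the pointwise product (chi_5 * chi_6)(C) = chi_5(C) * chi_6(C):
  {e}: (2)*(2), {r^3}: (-2)*(2), {r^1, r^5}: (1)*(-1), {r^2, r^4}: (-1)*(-1), {s, sr^2, ...}: (0)*(0), {sr, sr^3, ...}: (0)*(0)
so (chi_5 * chi_6) takes values
  {e} -> 4, {r^3} -> -4, {r^1, r^5} -> -1, {r^2, r^4} -> 1, {s, sr^2, ...} -> 0, {sr, sr^3, ...} -> 0.
Now take the inner product of this character with each irreducible chi from the table, <chi_5*chi_6, chi> = (1/12) sum_C |C| (chi_5*chi_6)(C) conj(chi(C)):
  <chi_5*chi_6, chi_1> = (1/12)[1*(4)*conj(1) + 1*(-4)*conj(1) + 2*(-1)*conj(1) + 2*(1)*conj(1) + 3*(0)*conj(1) + 3*(0)*conj(1)]
      = (1/12)[(4) + (-4) + (-2) + (2) + (0) + (0)] = 0/12 = 0
  <chi_5*chi_6, chi_2> = (1/12)[1*(4)*conj(1) + 1*(-4)*conj(1) + 2*(-1)*conj(1) + 2*(1)*conj(1) + 3*(0)*conj(-1) + 3*(0)*conj(-1)]
      = (1/12)[(4) + (-4) + (-2) + (2) + (0) + (0)] = 0/12 = 0
  <chi_5*chi_6, chi_3> = (1/12)[1*(4)*conj(1) + 1*(-4)*conj(-1) + 2*(-1)*conj(-1) + 2*(1)*conj(1) + 3*(0)*conj(1) + 3*(0)*conj(-1)]
      = (1/12)[(4) + (4) + (2) + (2) + (0) + (0)] = 12/12 = 1
  <chi_5*chi_6, chi_4> = (1/12)[1*(4)*conj(1) + 1*(-4)*conj(-1) + 2*(-1)*conj(-1) + 2*(1)*conj(1) + 3*(0)*conj(-1) + 3*(0)*conj(1)]
      = (1/12)[(4) + (4) + (2) + (2) + (0) + (0)] = 12/12 = 1
  <chi_5*chi_6, chi_5> = (1/12)[1*(4)*conj(2) + 1*(-4)*conj(-2) + 2*(-1)*conj(1) + 2*(1)*conj(-1) + 3*(0)*conj(0) + 3*(0)*conj(0)]
      = (1/12)[(8) + (8) + (-2) + (-2) + (0) + (0)] = 12/12 = 1
  <chi_5*chi_6, chi_6> = (1/12)[1*(4)*conj(2) + 1*(-4)*conj(2) + 2*(-1)*conj(-1) + 2*(1)*conj(-1) + 3*(0)*conj(0) + 3*(0)*conj(0)]
      = (1/12)[(8) + (-8) + (2) + (-2) + (0) + (0)] = 0/12 = 0
Hence the multiplicities are chi_3: 1, chi_4: 1, chi_5: 1. Dimension check: dim(chi_5)*dim(chi_6) = 2*2 = 4 and sum (mult * dim) = 1*1 + 1*1 + 1*2 = 4.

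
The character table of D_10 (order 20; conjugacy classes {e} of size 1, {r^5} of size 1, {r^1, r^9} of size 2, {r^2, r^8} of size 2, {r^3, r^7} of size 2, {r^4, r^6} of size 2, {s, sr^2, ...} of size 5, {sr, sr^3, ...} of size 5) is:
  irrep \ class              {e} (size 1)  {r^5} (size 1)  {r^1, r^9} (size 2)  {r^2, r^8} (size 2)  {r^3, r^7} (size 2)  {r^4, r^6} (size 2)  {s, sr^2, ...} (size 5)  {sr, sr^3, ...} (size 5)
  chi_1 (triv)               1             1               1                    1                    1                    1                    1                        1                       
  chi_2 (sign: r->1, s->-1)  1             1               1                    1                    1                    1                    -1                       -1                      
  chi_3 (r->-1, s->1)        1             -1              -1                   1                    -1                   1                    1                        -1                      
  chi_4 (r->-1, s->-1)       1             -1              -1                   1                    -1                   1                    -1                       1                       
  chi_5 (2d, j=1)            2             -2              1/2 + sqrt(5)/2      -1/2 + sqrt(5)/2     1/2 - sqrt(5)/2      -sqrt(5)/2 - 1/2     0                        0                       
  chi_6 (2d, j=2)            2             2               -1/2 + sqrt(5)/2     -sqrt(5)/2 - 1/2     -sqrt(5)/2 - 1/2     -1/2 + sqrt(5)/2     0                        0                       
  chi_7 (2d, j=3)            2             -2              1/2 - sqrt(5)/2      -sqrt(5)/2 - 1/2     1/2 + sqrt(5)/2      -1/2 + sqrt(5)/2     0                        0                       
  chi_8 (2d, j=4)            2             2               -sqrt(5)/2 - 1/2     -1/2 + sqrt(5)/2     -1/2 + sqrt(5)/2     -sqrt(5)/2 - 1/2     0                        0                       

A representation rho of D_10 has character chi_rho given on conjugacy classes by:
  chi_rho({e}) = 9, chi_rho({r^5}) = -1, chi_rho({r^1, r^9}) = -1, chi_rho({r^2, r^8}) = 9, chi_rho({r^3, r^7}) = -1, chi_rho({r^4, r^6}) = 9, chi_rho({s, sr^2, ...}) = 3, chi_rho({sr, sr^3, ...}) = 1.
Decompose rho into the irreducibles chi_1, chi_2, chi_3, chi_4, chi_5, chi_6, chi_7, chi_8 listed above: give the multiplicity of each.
Multiplicities: chi_1: 3, chi_2: 1, chi_3: 3, chi_4: 2, chi_5: 0, chi_6: 0, chi_7: 0, chi_8: 0.

Solution. Use <chi_rho, chi> = (1/|G|) sum_C |C| * chi_rho(C) * conj(chi(C)) with |G| = 20 for each irreducible chi in the table:
  <chi_rho, chi_1> = (1/20)[1*(9)*conj(1) + 1*(-1)*conj(1) + 2*(-1)*conj(1) + 2*(9)*conj(1) + 2*(-1)*conj(1) + 2*(9)*conj(1) + 5*(3)*conj(1) + 5*(1)*conj(1)]
      = (1/20)[(9) + (-1) + (-2) + (18) + (-2) + (18) + (15) + (5)] = 60/20 = 3
  <chi_rho, chi_2> = (1/20)[1*(9)*conj(1) + 1*(-1)*conj(1) + 2*(-1)*conj(1) + 2*(9)*conj(1) + 2*(-1)*conj(1) + 2*(9)*conj(1) + 5*(3)*conj(-1) + 5*(1)*conj(-1)]
      = (1/20)[(9) + (-1) + (-2) + (18) + (-2) + (18) + (-15) + (-5)] = 20/20 = 1
  <chi_rho, chi_3> = (1/20)[1*(9)*conj(1) + 1*(-1)*conj(-1) + 2*(-1)*conj(-1) + 2*(9)*conj(1) + 2*(-1)*conj(-1) + 2*(9)*conj(1) + 5*(3)*conj(1) + 5*(1)*conj(-1)]
      = (1/20)[(9) + (1) + (2) + (18) + (2) + (18) + (15) + (-5)] = 60/20 = 3
  <chi_rho, chi_4> = (1/20)[1*(9)*conj(1) + 1*(-1)*conj(-1) + 2*(-1)*conj(-1) + 2*(9)*conj(1) + 2*(-1)*conj(-1) + 2*(9)*conj(1) + 5*(3)*conj(-1) + 5*(1)*conj(1)]
      = (1/20)[(9) + (1) + (2) + (18) + (2) + (18) + (-15) + (5)] = 40/20 = 2
  <chi_rho, chi_5> = (1/20)[1*(9)*conj(2) + 1*(-1)*conj(-2) + 2*(-1)*conj(1/2 + sqrt(5)/2) + 2*(9)*conj(-1/2 + sqrt(5)/2) + 2*(-1)*conj(1/2 - sqrt(5)/2) + 2*(9)*conj(-sqrt(5)/2 - 1/2) + 5*(3)*conj(0) + 5*(1)*conj(0)]
      = (1/20)[(18) + (2) + (-sqrt(5) - 1) + (-9 + 9*sqrt(5)) + (-1 + sqrt(5)) + (-9*sqrt(5) - 9) + (0) + (0)] = 0/20 = 0
  <chi_rho, chi_6> = (1/20)[1*(9)*conj(2) + 1*(-1)*conj(2) + 2*(-1)*conj(-1/2 + sqrt(5)/2) + 2*(9)*conj(-sqrt(5)/2 - 1/2) + 2*(-1)*conj(-sqrt(5)/2 - 1/2) + 2*(9)*conj(-1/2 + sqrt(5)/2) + 5*(3)*conj(0) + 5*(1)*conj(0)]
      = (1/20)[(18) + (-2) + (1 - sqrt(5)) + (-9*sqrt(5) - 9) + (1 + sqrt(5)) + (-9 + 9*sqrt(5)) + (0) + (0)] = 0/20 = 0
  <chi_rho, chi_7> = (1/20)[1*(9)*conj(2) + 1*(-1)*conj(-2) + 2*(-1)*conj(1/2 - sqrt(5)/2) + 2*(9)*conj(-sqrt(5)/2 - 1/2) + 2*(-1)*conj(1/2 + sqrt(5)/2) + 2*(9)*conj(-1/2 + sqrt(5)/2) + 5*(3)*conj(0) + 5*(1)*conj(0)]
      = (1/20)[(18) + (2) + (-1 + sqrt(5)) + (-9*sqrt(5) - 9) + (-sqrt(5) - 1) + (-9 + 9*sqrt(5)) + (0) + (0)] = 0/20 = 0
  <chi_rho, chi_8> = (1/20)[1*(9)*conj(2) + 1*(-1)*conj(2) + 2*(-1)*conj(-sqrt(5)/2 - 1/2) + 2*(9)*conj(-1/2 + sqrt(5)/2) + 2*(-1)*conj(-1/2 + sqrt(5)/2) + 2*(9)*conj(-sqrt(5)/2 - 1/2) + 5*(3)*conj(0) + 5*(1)*conj(0)]
      = (1/20)[(18) + (-2) + (1 + sqrt(5)) + (-9 + 9*sqrt(5)) + (1 - sqrt(5)) + (-9*sqrt(5) - 9) + (0) + (0)] = 0/20 = 0
Dimension check: dim(rho) = sum (mult * dim) = 3*1 + 1*1 + 3*1 + 2*1 + 0*2 + 0*2 + 0*2 + 0*2 = 9 = chi_rho(e) = 9.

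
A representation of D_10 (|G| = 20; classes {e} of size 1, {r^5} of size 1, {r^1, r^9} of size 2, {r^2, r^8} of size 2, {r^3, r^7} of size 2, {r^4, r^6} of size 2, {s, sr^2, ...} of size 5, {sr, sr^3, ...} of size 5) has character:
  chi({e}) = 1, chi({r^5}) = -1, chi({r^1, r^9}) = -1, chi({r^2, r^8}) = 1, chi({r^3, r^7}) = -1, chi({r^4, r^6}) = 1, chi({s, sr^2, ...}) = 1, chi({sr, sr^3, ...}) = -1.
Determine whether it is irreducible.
Irreducible: <chi, chi> = 1.

Reasoning: <chi, chi> = (1/|G|) sum_C |C| * |chi(C)|^2 = (1/20)[1*|1|^2 + 1*|-1|^2 + 2*|-1|^2 + 2*|1|^2 + 2*|-1|^2 + 2*|1|^2 + 5*|1|^2 + 5*|-1|^2]
  = (1/20)[(1) + (1) + (2) + (2) + (2) + (2) + (5) + (5)] = 20/20 = 1.
A character is irreducible iff <chi, chi> = 1, so this representation is irreducible.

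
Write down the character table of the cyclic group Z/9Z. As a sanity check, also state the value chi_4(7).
Character table of Z/9Z (irreps indexed chi_0,...,chi_8 with chi_k(m) = zeta_9^(k*m), zeta_9 = exp(2*pi*i/9)):
  irrep \ class  {0} (size 1)  {1} (size 1)    {2} (size 1)    {3} (size 1)    {4} (size 1)    {5} (size 1)    {6} (size 1)    {7} (size 1)    {8} (size 1)  
  chi_0          1             1               1               1               1               1               1               1               1             
  chi_1          1             exp(2*I*pi/9)   exp(4*I*pi/9)   exp(2*I*pi/3)   exp(8*I*pi/9)   exp(-8*I*pi/9)  exp(-2*I*pi/3)  exp(-4*I*pi/9)  exp(-2*I*pi/9)
  chi_2          1             exp(4*I*pi/9)   exp(8*I*pi/9)   exp(-2*I*pi/3)  exp(-2*I*pi/9)  exp(2*I*pi/9)   exp(2*I*pi/3)   exp(-8*I*pi/9)  exp(-4*I*pi/9)
  chi_3          1             exp(2*I*pi/3)   exp(-2*I*pi/3)  1               exp(2*I*pi/3)   exp(-2*I*pi/3)  1               exp(2*I*pi/3)   exp(-2*I*pi/3)
  chi_4          1             exp(8*I*pi/9)   exp(-2*I*pi/9)  exp(2*I*pi/3)   exp(-4*I*pi/9)  exp(4*I*pi/9)   exp(-2*I*pi/3)  exp(2*I*pi/9)   exp(-8*I*pi/9)
  chi_5          1             exp(-8*I*pi/9)  exp(2*I*pi/9)   exp(-2*I*pi/3)  exp(4*I*pi/9)   exp(-4*I*pi/9)  exp(2*I*pi/3)   exp(-2*I*pi/9)  exp(8*I*pi/9) 
  chi_6          1             exp(-2*I*pi/3)  exp(2*I*pi/3)   1               exp(-2*I*pi/3)  exp(2*I*pi/3)   1               exp(-2*I*pi/3)  exp(2*I*pi/3) 
  chi_7          1             exp(-4*I*pi/9)  exp(-8*I*pi/9)  exp(2*I*pi/3)   exp(2*I*pi/9)   exp(-2*I*pi/9)  exp(-2*I*pi/3)  exp(8*I*pi/9)   exp(4*I*pi/9) 
  chi_8          1             exp(-2*I*pi/9)  exp(-4*I*pi/9)  exp(-2*I*pi/3)  exp(-8*I*pi/9)  exp(8*I*pi/9)   exp(2*I*pi/3)   exp(4*I*pi/9)   exp(2*I*pi/9) 

Spot check: chi_4(7) = zeta_9^(4*7) = zeta_9^28 = exp(2*I*pi/9).

Argument: Z/9Z is abelian, so all 9 irreducible complex representations are 1-dimensional. They are given by chi_k(m) = zeta_9^(k*m) for k = 0,...,8. Row orthogonality: sum_m chi_k(m) conj(chi_l(m)) = 9 * [k = l].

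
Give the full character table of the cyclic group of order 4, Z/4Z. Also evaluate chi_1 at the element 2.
Character table of Z/4Z (irreps indexed chi_0,...,chi_3 with chi_k(m) = zeta_4^(k*m), zeta_4 = exp(2*pi*i/4)):
  irrep \ class  {0} (size 1)  {1} (size 1)  {2} (size 1)  {3} (size 1)
  chi_0          1             1             1             1           
  chi_1          1             I             -1            -I          
  chi_2          1             -1            1             -1          
  chi_3          1             -I            -1            I           

Spot check: chi_1(2) = zeta_4^(1*2) = zeta_4^2 = -1.

Details: Z/4Z is abelian, so all 4 irreducible complex representations are 1-dimensional. They are given by chi_k(m) = zeta_4^(k*m) for k = 0,...,3. Row orthogonality: sum_m chi_k(m) conj(chi_l(m)) = 4 * [k = l].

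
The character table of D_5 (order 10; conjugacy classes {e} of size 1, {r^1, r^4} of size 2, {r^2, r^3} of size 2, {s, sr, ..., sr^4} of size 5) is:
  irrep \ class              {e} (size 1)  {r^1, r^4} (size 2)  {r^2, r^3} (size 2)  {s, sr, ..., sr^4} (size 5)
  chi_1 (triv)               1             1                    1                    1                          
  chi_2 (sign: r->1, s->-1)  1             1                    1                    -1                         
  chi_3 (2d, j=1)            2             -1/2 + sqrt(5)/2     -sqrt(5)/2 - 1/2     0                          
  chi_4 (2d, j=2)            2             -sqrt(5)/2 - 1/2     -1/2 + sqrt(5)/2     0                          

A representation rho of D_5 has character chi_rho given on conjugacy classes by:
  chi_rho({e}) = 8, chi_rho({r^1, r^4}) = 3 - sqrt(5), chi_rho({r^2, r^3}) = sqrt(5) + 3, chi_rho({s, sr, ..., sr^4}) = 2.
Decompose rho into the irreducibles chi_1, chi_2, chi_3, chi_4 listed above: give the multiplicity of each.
Multiplicities: chi_1: 3, chi_2: 1, chi_3: 0, chi_4: 2.

Use <chi_rho, chi> = (1/|G|) sum_C |C| * chi_rho(C) * conj(chi(C)) with |G| = 10 for each irreducible chi in the table:
  <chi_rho, chi_1> = (1/10)[1*(8)*conj(1) + 2*(3 - sqrt(5))*conj(1) + 2*(sqrt(5) + 3)*conj(1) + 5*(2)*conj(1)]
      = (1/10)[(8) + (6 - 2*sqrt(5)) + (2*sqrt(5) + 6) + (10)] = 30/10 = 3
  <chi_rho, chi_2> = (1/10)[1*(8)*conj(1) + 2*(3 - sqrt(5))*conj(1) + 2*(sqrt(5) + 3)*conj(1) + 5*(2)*conj(-1)]
      = (1/10)[(8) + (6 - 2*sqrt(5)) + (2*sqrt(5) + 6) + (-10)] = 10/10 = 1
  <chi_rho, chi_3> = (1/10)[1*(8)*conj(2) + 2*(3 - sqrt(5))*conj(-1/2 + sqrt(5)/2) + 2*(sqrt(5) + 3)*conj(-sqrt(5)/2 - 1/2) + 5*(2)*conj(0)]
      = (1/10)[(16) + (-8 + 4*sqrt(5)) + (-4*sqrt(5) - 8) + (0)] = 0/10 = 0
  <chi_rho, chi_4> = (1/10)[1*(8)*conj(2) + 2*(3 - sqrt(5))*conj(-sqrt(5)/2 - 1/2) + 2*(sqrt(5) + 3)*conj(-1/2 + sqrt(5)/2) + 5*(2)*conj(0)]
      = (1/10)[(16) + (2 - 2*sqrt(5)) + (2 + 2*sqrt(5)) + (0)] = 20/10 = 2
Dimension check: dim(rho) = sum (mult * dim) = 3*1 + 1*1 + 0*2 + 2*2 = 8 = chi_rho(e) = 8.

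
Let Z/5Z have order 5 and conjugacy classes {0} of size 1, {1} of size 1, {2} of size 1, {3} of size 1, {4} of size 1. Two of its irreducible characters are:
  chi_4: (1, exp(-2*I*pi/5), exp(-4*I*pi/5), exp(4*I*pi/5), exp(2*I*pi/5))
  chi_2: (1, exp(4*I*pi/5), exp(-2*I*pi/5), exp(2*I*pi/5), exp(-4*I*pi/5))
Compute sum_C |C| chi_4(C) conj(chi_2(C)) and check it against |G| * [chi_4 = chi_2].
Sum = 0; so <chi_4, chi_2> = 0 (distinct irreducibles are orthogonal).

Argument: Compute term by term over conjugacy classes (|C| * chi_4(C) * conj(chi_2(C))):
  1*(1)*conj(1) + 1*(exp(-2*I*pi/5))*conj(exp(4*I*pi/5)) + 1*(exp(-4*I*pi/5))*conj(exp(-2*I*pi/5)) + 1*(exp(4*I*pi/5))*conj(exp(2*I*pi/5)) + 1*(exp(2*I*pi/5))*conj(exp(-4*I*pi/5))
  = (1) + (exp(4*I*pi/5)) + (exp(-2*I*pi/5)) + (exp(2*I*pi/5)) + (exp(-4*I*pi/5))
  = 0.
(Exp terms are combined using exp(i*s)*conj(exp(i*t)) = exp(i*(s-t)), and sums of them are collapsed using the identity that for every m > 1 the m distinct m-th roots of unity sum to 0, e.g. 1 + exp(2*I*pi/3) + exp(-2*I*pi/3) = 0.)
Dividing by |G| = 5 gives 0/5 = 0, matching the row-orthogonality relation <chi_4, chi_2> = [chi_4 = chi_2].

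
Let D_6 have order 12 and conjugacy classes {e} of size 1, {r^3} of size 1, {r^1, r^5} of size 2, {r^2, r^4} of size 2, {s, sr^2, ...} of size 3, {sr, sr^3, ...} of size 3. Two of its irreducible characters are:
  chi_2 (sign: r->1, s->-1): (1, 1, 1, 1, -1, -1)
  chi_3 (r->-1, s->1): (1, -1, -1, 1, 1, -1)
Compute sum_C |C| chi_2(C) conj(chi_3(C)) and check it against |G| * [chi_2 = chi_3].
Sum = 0; so <chi_2, chi_3> = 0 (distinct irreducibles are orthogonal).

Working: Compute term by term over conjugacy classes (|C| * chi_2(C) * conj(chi_3(C))):
  1*(1)*conj(1) + 1*(1)*conj(-1) + 2*(1)*conj(-1) + 2*(1)*conj(1) + 3*(-1)*conj(1) + 3*(-1)*conj(-1)
  = (1) + (-1) + (-2) + (2) + (-3) + (3)
  = 0.
Dividing by |G| = 12 gives 0/12 = 0, matching the row-orthogonality relation <chi_2, chi_3> = [chi_2 = chi_3].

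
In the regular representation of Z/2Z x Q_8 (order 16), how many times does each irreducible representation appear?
Each irreducible V_i of dimension d_i appears with multiplicity d_i, i.e. rho_reg = (direct sum over all irreducibles V_i) d_i V_i. The irreducible dimensions for Z/2Z x Q_8 are 1, 1, 1, 1, 1, 1, 1, 1, 2, 2: 8 irreducibles of dimension 1, each with multiplicity 1; 2 irreducibles of dimension 2, each with multiplicity 2. Total dimension 8*1*1 + 2*2*2 = 16 = |G|.

Why: General theorem: in the regular representation of a finite group G, each irreducible appears with multiplicity equal to its dimension. Check: dim(rho_reg) = sum d_i^2 = 1 + 1 + 1 + 1 + 1 + 1 + 1 + 1 + 4 + 4 = 16 = |G|.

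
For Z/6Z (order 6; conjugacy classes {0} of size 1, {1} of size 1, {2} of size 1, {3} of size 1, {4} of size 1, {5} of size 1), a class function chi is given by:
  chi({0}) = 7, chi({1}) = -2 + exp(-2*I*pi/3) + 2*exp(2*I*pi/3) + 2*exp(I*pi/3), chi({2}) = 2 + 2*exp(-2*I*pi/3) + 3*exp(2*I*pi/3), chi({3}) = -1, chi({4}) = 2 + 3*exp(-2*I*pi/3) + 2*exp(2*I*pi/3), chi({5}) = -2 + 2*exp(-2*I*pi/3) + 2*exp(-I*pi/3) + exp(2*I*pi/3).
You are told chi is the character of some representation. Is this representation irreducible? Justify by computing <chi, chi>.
Not irreducible (reducible): <chi, chi> = 13 > 1.

Justification: <chi, chi> = (1/|G|) sum_C |C| * |chi(C)|^2 = (1/6)[1*|7|^2 + 1*|-2 + exp(-2*I*pi/3) + 2*exp(2*I*pi/3) + 2*exp(I*pi/3)|^2 + 1*|2 + 2*exp(-2*I*pi/3) + 3*exp(2*I*pi/3)|^2 + 1*|-1|^2 + 1*|2 + 3*exp(-2*I*pi/3) + 2*exp(2*I*pi/3)|^2 + 1*|-2 + 2*exp(-2*I*pi/3) + 2*exp(-I*pi/3) + exp(2*I*pi/3)|^2]
  = (1/6)[(49) + (13) + (1) + (1) + (1) + (13)] = 78/6 = 13.
(Exp terms are combined using exp(i*s)*conj(exp(i*t)) = exp(i*(s-t)), and sums of them are collapsed using the identity that for every m > 1 the m distinct m-th roots of unity sum to 0, e.g. 1 + exp(2*I*pi/3) + exp(-2*I*pi/3) = 0.)
A character is irreducible iff <chi, chi> = 1, so this representation is reducible.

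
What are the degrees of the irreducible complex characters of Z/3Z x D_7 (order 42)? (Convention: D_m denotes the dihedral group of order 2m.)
Dimensions: 1, 1, 1, 1, 1, 1, 2, 2, 2, 2, 2, 2, 2, 2, 2

Solution. There are 15 irreducibles (= number of conjugacy classes). Their dimensions d_i satisfy sum d_i^2 = |G| = 42: 1 + 1 + 1 + 1 + 1 + 1 + 4 + 4 + 4 + 4 + 4 + 4 + 4 + 4 + 4 = 42. (For the product with Z/3Z: each of the 3 1-dim characters of Z/3Z tensors with each irrep of D_7, giving 3 copies of each D_7-dimension.)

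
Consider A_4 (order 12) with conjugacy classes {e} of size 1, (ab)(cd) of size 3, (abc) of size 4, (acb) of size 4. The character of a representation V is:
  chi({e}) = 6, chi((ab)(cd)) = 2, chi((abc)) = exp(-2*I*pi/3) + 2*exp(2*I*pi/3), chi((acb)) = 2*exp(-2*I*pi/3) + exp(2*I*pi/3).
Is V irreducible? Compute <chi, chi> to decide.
Not irreducible (reducible): <chi, chi> = 6 > 1.

Why: <chi, chi> = (1/|G|) sum_C |C| * |chi(C)|^2 = (1/12)[1*|6|^2 + 3*|2|^2 + 4*|exp(-2*I*pi/3) + 2*exp(2*I*pi/3)|^2 + 4*|2*exp(-2*I*pi/3) + exp(2*I*pi/3)|^2]
  = (1/12)[(36) + (12) + (12) + (12)] = 72/12 = 6.
(Exp terms are combined using exp(i*s)*conj(exp(i*t)) = exp(i*(s-t)), and sums of them are collapsed using the identity that for every m > 1 the m distinct m-th roots of unity sum to 0, e.g. 1 + exp(2*I*pi/3) + exp(-2*I*pi/3) = 0.)
A character is irreducible iff <chi, chi> = 1, so this representation is reducible.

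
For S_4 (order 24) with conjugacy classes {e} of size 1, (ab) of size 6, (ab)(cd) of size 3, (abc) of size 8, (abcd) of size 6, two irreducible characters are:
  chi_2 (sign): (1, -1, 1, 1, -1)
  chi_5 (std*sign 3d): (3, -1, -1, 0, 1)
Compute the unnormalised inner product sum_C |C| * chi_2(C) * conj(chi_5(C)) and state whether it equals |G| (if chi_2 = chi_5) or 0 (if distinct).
Sum = 0; so <chi_2, chi_5> = 0 (distinct irreducibles are orthogonal).

Reasoning: Compute term by term over conjugacy classes (|C| * chi_2(C) * conj(chi_5(C))):
  1*(1)*conj(3) + 6*(-1)*conj(-1) + 3*(1)*conj(-1) + 8*(1)*conj(0) + 6*(-1)*conj(1)
  = (3) + (6) + (-3) + (0) + (-6)
  = 0.
Dividing by |G| = 24 gives 0/24 = 0, matching the row-orthogonality relation <chi_2, chi_5> = [chi_2 = chi_5].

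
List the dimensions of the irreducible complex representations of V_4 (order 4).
Dimensions: 1, 1, 1, 1

Proof sketch: There are 4 irreducibles (= number of conjugacy classes). Their dimensions d_i satisfy sum d_i^2 = |G| = 4: 1 + 1 + 1 + 1 = 4.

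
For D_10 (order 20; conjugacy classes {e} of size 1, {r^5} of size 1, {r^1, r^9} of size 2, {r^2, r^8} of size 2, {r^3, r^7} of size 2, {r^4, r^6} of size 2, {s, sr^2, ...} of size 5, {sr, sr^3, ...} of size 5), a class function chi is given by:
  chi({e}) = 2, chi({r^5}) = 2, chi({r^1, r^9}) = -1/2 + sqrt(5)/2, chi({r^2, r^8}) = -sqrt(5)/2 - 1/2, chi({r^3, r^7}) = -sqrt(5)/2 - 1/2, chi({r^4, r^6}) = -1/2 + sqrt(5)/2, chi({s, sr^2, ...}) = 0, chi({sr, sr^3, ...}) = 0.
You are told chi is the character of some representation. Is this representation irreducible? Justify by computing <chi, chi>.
Irreducible: <chi, chi> = 1.

Explanation: <chi, chi> = (1/|G|) sum_C |C| * |chi(C)|^2 = (1/20)[1*|2|^2 + 1*|2|^2 + 2*|-1/2 + sqrt(5)/2|^2 + 2*|-sqrt(5)/2 - 1/2|^2 + 2*|-sqrt(5)/2 - 1/2|^2 + 2*|-1/2 + sqrt(5)/2|^2 + 5*|0|^2 + 5*|0|^2]
  = (1/20)[(4) + (4) + (3 - sqrt(5)) + (sqrt(5) + 3) + (sqrt(5) + 3) + (3 - sqrt(5)) + (0) + (0)] = 20/20 = 1.
A character is irreducible iff <chi, chi> = 1, so this representation is irreducible.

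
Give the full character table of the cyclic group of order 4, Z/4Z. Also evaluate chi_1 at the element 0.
Character table of Z/4Z (irreps indexed chi_0,...,chi_3 with chi_k(m) = zeta_4^(k*m), zeta_4 = exp(2*pi*i/4)):
  irrep \ class  {0} (size 1)  {1} (size 1)  {2} (size 1)  {3} (size 1)
  chi_0          1             1             1             1           
  chi_1          1             I             -1            -I          
  chi_2          1             -1            1             -1          
  chi_3          1             -I            -1            I           

Spot check: chi_1(0) = zeta_4^(1*0) = zeta_4^0 = 1.

Explanation: Z/4Z is abelian, so all 4 irreducible complex representations are 1-dimensional. They are given by chi_k(m) = zeta_4^(k*m) for k = 0,...,3. Row orthogonality: sum_m chi_k(m) conj(chi_l(m)) = 4 * [k = l].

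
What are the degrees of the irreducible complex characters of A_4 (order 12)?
Dimensions: 1, 1, 1, 3

Derivation: There are 4 irreducibles (= number of conjugacy classes). Their dimensions d_i satisfy sum d_i^2 = |G| = 12: 1 + 1 + 1 + 9 = 12.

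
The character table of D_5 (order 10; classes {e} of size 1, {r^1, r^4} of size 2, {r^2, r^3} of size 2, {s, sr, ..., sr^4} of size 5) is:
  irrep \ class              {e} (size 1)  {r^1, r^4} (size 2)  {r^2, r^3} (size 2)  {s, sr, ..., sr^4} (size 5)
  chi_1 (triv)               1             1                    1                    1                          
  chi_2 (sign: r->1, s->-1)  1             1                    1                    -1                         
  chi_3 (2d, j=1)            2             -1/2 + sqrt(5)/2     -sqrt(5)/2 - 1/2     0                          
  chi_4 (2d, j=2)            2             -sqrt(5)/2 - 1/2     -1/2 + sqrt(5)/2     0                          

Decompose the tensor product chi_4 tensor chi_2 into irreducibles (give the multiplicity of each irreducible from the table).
chi_4 tensor chi_2 = chi_4 (all other irreducibles have multiplicity 0).

Solution. The character of a tensor product is the pointwise product (chi_4 * chi_2)(C) = chi_4(C) * chi_2(C):
  {e}: (2)*(1), {r^1, r^4}: (-sqrt(5)/2 - 1/2)*(1), {r^2, r^3}: (-1/2 + sqrt(5)/2)*(1), {s, sr, ..., sr^4}: (0)*(-1)
so (chi_4 * chi_2) takes values
  {e} -> 2, {r^1, r^4} -> -sqrt(5)/2 - 1/2, {r^2, r^3} -> -1/2 + sqrt(5)/2, {s, sr, ..., sr^4} -> 0.
Now take the inner product of this character with each irreducible chi from the table, <chi_4*chi_2, chi> = (1/10) sum_C |C| (chi_4*chi_2)(C) conj(chi(C)):
  <chi_4*chi_2, chi_1> = (1/10)[1*(2)*conj(1) + 2*(-sqrt(5)/2 - 1/2)*conj(1) + 2*(-1/2 + sqrt(5)/2)*conj(1) + 5*(0)*conj(1)]
      = (1/10)[(2) + (-sqrt(5) - 1) + (-1 + sqrt(5)) + (0)] = 0/10 = 0
  <chi_4*chi_2, chi_2> = (1/10)[1*(2)*conj(1) + 2*(-sqrt(5)/2 - 1/2)*conj(1) + 2*(-1/2 + sqrt(5)/2)*conj(1) + 5*(0)*conj(-1)]
      = (1/10)[(2) + (-sqrt(5) - 1) + (-1 + sqrt(5)) + (0)] = 0/10 = 0
  <chi_4*chi_2, chi_3> = (1/10)[1*(2)*conj(2) + 2*(-sqrt(5)/2 - 1/2)*conj(-1/2 + sqrt(5)/2) + 2*(-1/2 + sqrt(5)/2)*conj(-sqrt(5)/2 - 1/2) + 5*(0)*conj(0)]
      = (1/10)[(4) + (-2) + (-2) + (0)] = 0/10 = 0
  <chi_4*chi_2, chi_4> = (1/10)[1*(2)*conj(2) + 2*(-sqrt(5)/2 - 1/2)*conj(-sqrt(5)/2 - 1/2) + 2*(-1/2 + sqrt(5)/2)*conj(-1/2 + sqrt(5)/2) + 5*(0)*conj(0)]
      = (1/10)[(4) + (sqrt(5) + 3) + (3 - sqrt(5)) + (0)] = 10/10 = 1
Hence the multiplicities are chi_4: 1. Dimension check: dim(chi_4)*dim(chi_2) = 2*1 = 2 and sum (mult * dim) = 1*2 = 2.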